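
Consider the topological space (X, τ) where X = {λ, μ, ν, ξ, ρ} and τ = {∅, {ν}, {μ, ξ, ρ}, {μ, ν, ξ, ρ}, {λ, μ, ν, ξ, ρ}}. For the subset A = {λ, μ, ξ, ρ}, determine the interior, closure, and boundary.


int(A) = {μ, ξ, ρ}, cl(A) = {λ, μ, ξ, ρ}, ∂A = {λ}.

Closed sets in (X, τ) are complements of opens:
  closed(X, τ) = {∅, {λ}, {λ, ν}, {λ, μ, ξ, ρ}, {λ, μ, ν, ξ, ρ}}.
int(A) = ⋃ {U ∈ τ : U ⊆ A}. Opens contained in A: ∅, {μ, ξ, ρ}.
Taking the union of these: int(A) = {μ, ξ, ρ}.
cl(A) = ⋂ {C closed : A ⊆ C}. Closed sets containing A: {λ, μ, ξ, ρ}, {λ, μ, ν, ξ, ρ}.
Intersecting these: cl(A) = {λ, μ, ξ, ρ}.
∂A = cl(A) ∖ int(A) = {λ, μ, ξ, ρ} ∖ {μ, ξ, ρ} = {λ}.


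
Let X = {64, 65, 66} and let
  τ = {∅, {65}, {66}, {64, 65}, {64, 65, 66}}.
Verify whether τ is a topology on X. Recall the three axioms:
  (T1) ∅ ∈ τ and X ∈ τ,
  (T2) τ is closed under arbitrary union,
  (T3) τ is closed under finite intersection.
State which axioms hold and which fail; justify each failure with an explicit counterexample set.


τ is NOT a topology on X.

Axiom (T1): ∅ ∈ τ? Yes; X ∈ τ? Yes.
Axiom (T2/T3): check pairwise unions and intersections of members of τ.
Counterexample for (T2): {65} ∪ {66} = {65, 66} ∉ τ. Therefore τ is NOT a topology.


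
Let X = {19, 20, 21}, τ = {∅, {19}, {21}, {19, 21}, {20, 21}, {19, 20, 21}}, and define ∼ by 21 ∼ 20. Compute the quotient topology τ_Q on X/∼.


X/∼ = {[19], [20=21]}; |τ_Q| = 4.

Equivalence classes: [19], [20=21].
Quotient map π: X → X/∼ sends 19 ↦ [19], 20 ↦ [20=21], 21 ↦ [20=21].
For each subset V ⊆ X/∼, compute π^{-1}(V) ⊆ X and check whether π^{-1}(V) ∈ τ. V is open in τ_Q iff π^{-1}(V) ∈ τ.
  V = {}: π^{-1}(V) = ∅ ∈ τ ✓.
  V = {[19]}: π^{-1}(V) = {19} ∈ τ ✓.
  V = {[20=21]}: π^{-1}(V) = {20, 21} ∈ τ ✓.
  V = {[19], [20=21]}: π^{-1}(V) = {19, 20, 21} ∈ τ ✓.
Open sets in the quotient: τ_Q = {{}, {[19]}, {[20=21]}, {[19], [20=21]}} (4 elements).


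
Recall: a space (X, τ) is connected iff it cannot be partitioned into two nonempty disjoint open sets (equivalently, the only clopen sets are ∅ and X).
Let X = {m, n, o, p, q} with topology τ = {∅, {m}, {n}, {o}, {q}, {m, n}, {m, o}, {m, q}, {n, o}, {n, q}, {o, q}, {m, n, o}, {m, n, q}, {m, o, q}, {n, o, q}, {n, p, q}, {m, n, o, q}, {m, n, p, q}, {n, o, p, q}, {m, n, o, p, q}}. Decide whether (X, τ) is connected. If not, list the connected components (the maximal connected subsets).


(X, τ) is disconnected; components = [{m}, {o}, {n, p, q}].

Find clopen sets (U ∈ τ with X ∖ U ∈ τ):
  U = ∅, X ∖ U = {m, n, o, p, q} — both open, so U is clopen.
  U = {m}, X ∖ U = {n, o, p, q} — both open, so U is clopen.
  U = {o}, X ∖ U = {m, n, p, q} — both open, so U is clopen.
  U = {m, o}, X ∖ U = {n, p, q} — both open, so U is clopen.
  U = {n, p, q}, X ∖ U = {m, o} — both open, so U is clopen.
  U = {m, n, p, q}, X ∖ U = {o} — both open, so U is clopen.
  U = {n, o, p, q}, X ∖ U = {m} — both open, so U is clopen.
  U = {m, n, o, p, q}, X ∖ U = ∅ — both open, so U is clopen.
Nontrivial clopen(s) exist: e.g. {m, n, p, q}. So (X, τ) is disconnected.
Compute connected components by grouping points that agree on all clopens:
  component: {m}
  component: {o}
  component: {n, p, q}


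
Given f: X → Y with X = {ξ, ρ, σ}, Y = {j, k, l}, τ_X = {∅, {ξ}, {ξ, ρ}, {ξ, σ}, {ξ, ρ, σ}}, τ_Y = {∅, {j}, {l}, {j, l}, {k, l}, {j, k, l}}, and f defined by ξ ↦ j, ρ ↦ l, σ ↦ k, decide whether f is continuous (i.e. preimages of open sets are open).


f is NOT continuous.

Compute f^{-1}(U) for each U ∈ τ_Y:
  U = ∅: f^{-1}(U) = ∅ ∈ τ_X ✓.
  U = {j}: f^{-1}(U) = {ξ} ∈ τ_X ✓.
  U = {l}: f^{-1}(U) = {ρ} ∉ τ_X ✗.
  U = {j, l}: f^{-1}(U) = {ξ, ρ} ∈ τ_X ✓.
  U = {k, l}: f^{-1}(U) = {ρ, σ} ∉ τ_X ✗.
  U = {j, k, l}: f^{-1}(U) = {ξ, ρ, σ} ∈ τ_X ✓.
Found U = {l} with f^{-1}(U) = {ρ} not in τ_X. Therefore f is NOT continuous.


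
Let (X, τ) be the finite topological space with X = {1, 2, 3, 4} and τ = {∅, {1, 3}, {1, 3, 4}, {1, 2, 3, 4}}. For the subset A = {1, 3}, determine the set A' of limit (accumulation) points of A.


A' = {1, 2, 3, 4}

For each x ∈ X, list the open sets U ∈ τ with x ∈ U, then check whether U ∩ (A ∖ {x}) ≠ ∅ for every such U.
  x = 1: opens ∋ x are {1, 3}, {1, 3, 4}, {1, 2, 3, 4}; each meets A ∖ {1}, so x IS a limit point.
  x = 2: opens ∋ x are {1, 2, 3, 4}; each meets A ∖ {2}, so x IS a limit point.
  x = 3: opens ∋ x are {1, 3}, {1, 3, 4}, {1, 2, 3, 4}; each meets A ∖ {3}, so x IS a limit point.
  x = 4: opens ∋ x are {1, 3, 4}, {1, 2, 3, 4}; each meets A ∖ {4}, so x IS a limit point.
Collecting: A' = {1, 2, 3, 4}.


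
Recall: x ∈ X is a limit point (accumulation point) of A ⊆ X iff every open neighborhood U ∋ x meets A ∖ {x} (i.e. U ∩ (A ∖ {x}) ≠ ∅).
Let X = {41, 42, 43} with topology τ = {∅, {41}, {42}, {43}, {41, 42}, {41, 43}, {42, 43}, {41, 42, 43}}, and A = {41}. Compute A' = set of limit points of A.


A' = ∅

For each x ∈ X, list the open sets U ∈ τ with x ∈ U, then check whether U ∩ (A ∖ {x}) ≠ ∅ for every such U.
  x = 41: open {41} ∋ x has {41} ∩ (A ∖ {41}) = ∅, so x is NOT a limit point.
  x = 42: open {42} ∋ x has {42} ∩ (A ∖ {42}) = ∅, so x is NOT a limit point.
  x = 43: open {43} ∋ x has {43} ∩ (A ∖ {43}) = ∅, so x is NOT a limit point.
Collecting: A' = ∅.


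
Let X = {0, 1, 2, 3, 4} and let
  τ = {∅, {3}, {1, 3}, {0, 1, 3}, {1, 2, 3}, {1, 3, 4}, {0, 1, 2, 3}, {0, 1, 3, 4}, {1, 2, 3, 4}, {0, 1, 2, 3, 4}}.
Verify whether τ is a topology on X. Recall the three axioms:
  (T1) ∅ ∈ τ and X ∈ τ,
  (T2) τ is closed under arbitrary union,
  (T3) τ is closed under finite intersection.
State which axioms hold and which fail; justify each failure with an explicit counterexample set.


τ IS a topology on X.

Axiom (T1): ∅ ∈ τ? Yes; X ∈ τ? Yes.
Axiom (T2/T3): check pairwise unions and intersections of members of τ.
All pairwise intersections and unions checked — each lies in τ. Therefore τ satisfies (T1), (T2), (T3): it IS a topology on X.


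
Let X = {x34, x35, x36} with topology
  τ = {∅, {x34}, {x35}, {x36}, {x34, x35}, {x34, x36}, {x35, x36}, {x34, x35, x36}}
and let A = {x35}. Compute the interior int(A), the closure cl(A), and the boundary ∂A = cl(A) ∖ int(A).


int(A) = {x35}, cl(A) = {x35}, ∂A = ∅.

Closed sets in (X, τ) are complements of opens:
  closed(X, τ) = {∅, {x34}, {x35}, {x36}, {x34, x35}, {x34, x36}, {x35, x36}, {x34, x35, x36}}.
int(A) = ⋃ {U ∈ τ : U ⊆ A}. Opens contained in A: ∅, {x35}.
Taking the union of these: int(A) = {x35}.
cl(A) = ⋂ {C closed : A ⊆ C}. Closed sets containing A: {x35}, {x34, x35}, {x35, x36}, {x34, x35, x36}.
Intersecting these: cl(A) = {x35}.
∂A = cl(A) ∖ int(A) = {x35} ∖ {x35} = ∅.


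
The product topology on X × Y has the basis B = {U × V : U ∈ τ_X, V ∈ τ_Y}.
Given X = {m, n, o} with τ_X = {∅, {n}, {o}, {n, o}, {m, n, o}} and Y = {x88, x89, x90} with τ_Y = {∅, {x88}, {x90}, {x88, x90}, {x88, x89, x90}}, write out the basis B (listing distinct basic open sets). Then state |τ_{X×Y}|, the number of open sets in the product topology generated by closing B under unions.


Basis B = {∅ × ∅, {n} × {x88}, {n} × {x90}, {o} × {x88}, {o} × {x90}, {n} × {x88, x90}, {n, o} × {x88}, {n, o} × {x90}, {o} × {x88, x90}, {m, n, o} × {x88}, {m, n, o} × {x90}, {n} × {x88, x89, x90}, {o} × {x88, x89, x90}, {n, o} × {x88, x90}, {m, n, o} × {x88, x90}, {n, o} × {x88, x89, x90}, {m, n, o} × {x88, x89, x90}}; |τ_{X×Y}| = 48.

Enumerate products U × V with U ∈ τ_X, V ∈ τ_Y (deduplicated):
  ∅ × ∅ = {} (∅)
  {n} × {x88} = {(n,x88)}
  {n} × {x90} = {(n,x90)}
  {o} × {x88} = {(o,x88)}
  {o} × {x90} = {(o,x90)}
  {n} × {x88, x90} = {(n,x88), (n,x90)}
  {n, o} × {x88} = {(n,x88), (o,x88)}
  {n, o} × {x90} = {(n,x90), (o,x90)}
  {o} × {x88, x90} = {(o,x88), (o,x90)}
  {m, n, o} × {x88} = {(m,x88), (n,x88), (o,x88)}
  {m, n, o} × {x90} = {(m,x90), (n,x90), (o,x90)}
  {n} × {x88, x89, x90} = {(n,x88), (n,x89), (n,x90)}
  {o} × {x88, x89, x90} = {(o,x88), (o,x89), (o,x90)}
  {n, o} × {x88, x90} = {(n,x88), (n,x90), (o,x88), (o,x90)}
  {m, n, o} × {x88, x90} = {(m,x88), (m,x90), (n,x88), (n,x90), (o,x88), (o,x90)}
  {n, o} × {x88, x89, x90} = {(n,x88), (n,x89), (n,x90), (o,x88), (o,x89), (o,x90)}
  {m, n, o} × {x88, x89, x90} = {(m,x88), (m,x89), (m,x90), (n,x88), (n,x89), (n,x90), (o,x88), (o,x89), (o,x90)}
These 17 distinct sets form the basis B.
Close under arbitrary unions to get τ_{X×Y}; counting gives |τ_{X×Y}| = 48.


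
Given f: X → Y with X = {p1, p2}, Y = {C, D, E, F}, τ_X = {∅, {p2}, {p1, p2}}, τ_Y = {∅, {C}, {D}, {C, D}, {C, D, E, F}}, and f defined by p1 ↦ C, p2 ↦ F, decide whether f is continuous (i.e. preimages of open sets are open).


f is NOT continuous.

Compute f^{-1}(U) for each U ∈ τ_Y:
  U = ∅: f^{-1}(U) = ∅ ∈ τ_X ✓.
  U = {C}: f^{-1}(U) = {p1} ∉ τ_X ✗.
  U = {D}: f^{-1}(U) = ∅ ∈ τ_X ✓.
  U = {C, D}: f^{-1}(U) = {p1} ∉ τ_X ✗.
  U = {C, D, E, F}: f^{-1}(U) = {p1, p2} ∈ τ_X ✓.
Found U = {C} with f^{-1}(U) = {p1} not in τ_X. Therefore f is NOT continuous.


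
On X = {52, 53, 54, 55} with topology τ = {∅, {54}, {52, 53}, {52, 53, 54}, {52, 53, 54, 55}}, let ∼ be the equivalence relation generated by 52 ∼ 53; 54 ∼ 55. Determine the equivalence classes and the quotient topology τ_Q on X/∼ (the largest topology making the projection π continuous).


X/∼ = {[52=53], [54=55]}; |τ_Q| = 3.

Equivalence classes: [52=53], [54=55].
Quotient map π: X → X/∼ sends 52 ↦ [52=53], 53 ↦ [52=53], 54 ↦ [54=55], 55 ↦ [54=55].
For each subset V ⊆ X/∼, compute π^{-1}(V) ⊆ X and check whether π^{-1}(V) ∈ τ. V is open in τ_Q iff π^{-1}(V) ∈ τ.
  V = {}: π^{-1}(V) = ∅ ∈ τ ✓.
  V = {[52=53]}: π^{-1}(V) = {52, 53} ∈ τ ✓.
  V = {[54=55]}: π^{-1}(V) = {54, 55} ∉ τ ✗.
  V = {[52=53], [54=55]}: π^{-1}(V) = {52, 53, 54, 55} ∈ τ ✓.
Open sets in the quotient: τ_Q = {{}, {[52=53]}, {[52=53], [54=55]}} (3 elements).


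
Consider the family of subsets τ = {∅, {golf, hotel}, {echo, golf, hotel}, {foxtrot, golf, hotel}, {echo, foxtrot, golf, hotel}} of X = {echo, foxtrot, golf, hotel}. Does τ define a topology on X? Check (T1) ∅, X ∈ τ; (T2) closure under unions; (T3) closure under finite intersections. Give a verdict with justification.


τ IS a topology on X.

Axiom (T1): ∅ ∈ τ? Yes; X ∈ τ? Yes.
Axiom (T2/T3): check pairwise unions and intersections of members of τ.
All pairwise intersections and unions checked — each lies in τ. Therefore τ satisfies (T1), (T2), (T3): it IS a topology on X.


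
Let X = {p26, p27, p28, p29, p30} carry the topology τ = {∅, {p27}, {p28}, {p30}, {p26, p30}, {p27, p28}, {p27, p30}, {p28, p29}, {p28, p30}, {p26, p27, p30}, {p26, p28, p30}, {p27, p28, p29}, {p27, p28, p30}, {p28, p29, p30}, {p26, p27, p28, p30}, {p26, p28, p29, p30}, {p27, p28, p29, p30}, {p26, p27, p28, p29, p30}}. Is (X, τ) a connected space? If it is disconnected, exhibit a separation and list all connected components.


(X, τ) is disconnected; components = [{p27}, {p26, p30}, {p28, p29}].

Find clopen sets (U ∈ τ with X ∖ U ∈ τ):
  U = ∅, X ∖ U = {p26, p27, p28, p29, p30} — both open, so U is clopen.
  U = {p27}, X ∖ U = {p26, p28, p29, p30} — both open, so U is clopen.
  U = {p26, p30}, X ∖ U = {p27, p28, p29} — both open, so U is clopen.
  U = {p28, p29}, X ∖ U = {p26, p27, p30} — both open, so U is clopen.
  U = {p26, p27, p30}, X ∖ U = {p28, p29} — both open, so U is clopen.
  U = {p27, p28, p29}, X ∖ U = {p26, p30} — both open, so U is clopen.
  U = {p26, p28, p29, p30}, X ∖ U = {p27} — both open, so U is clopen.
  U = {p26, p27, p28, p29, p30}, X ∖ U = ∅ — both open, so U is clopen.
Nontrivial clopen(s) exist: e.g. {p28, p29}. So (X, τ) is disconnected.
Compute connected components by grouping points that agree on all clopens:
  component: {p27}
  component: {p26, p30}
  component: {p28, p29}


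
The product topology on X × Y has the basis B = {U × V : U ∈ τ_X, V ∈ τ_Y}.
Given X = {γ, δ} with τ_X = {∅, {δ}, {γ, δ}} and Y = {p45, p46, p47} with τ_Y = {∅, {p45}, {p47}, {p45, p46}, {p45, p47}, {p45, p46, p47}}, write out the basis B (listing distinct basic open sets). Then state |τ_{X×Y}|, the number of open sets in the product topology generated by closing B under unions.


Basis B = {∅ × ∅, {δ} × {p45}, {δ} × {p47}, {γ, δ} × {p45}, {γ, δ} × {p47}, {δ} × {p45, p46}, {δ} × {p45, p47}, {δ} × {p45, p46, p47}, {γ, δ} × {p45, p46}, {γ, δ} × {p45, p47}, {γ, δ} × {p45, p46, p47}}; |τ_{X×Y}| = 18.

Enumerate products U × V with U ∈ τ_X, V ∈ τ_Y (deduplicated):
  ∅ × ∅ = {} (∅)
  {δ} × {p45} = {(δ,p45)}
  {δ} × {p47} = {(δ,p47)}
  {γ, δ} × {p45} = {(γ,p45), (δ,p45)}
  {γ, δ} × {p47} = {(γ,p47), (δ,p47)}
  {δ} × {p45, p46} = {(δ,p45), (δ,p46)}
  {δ} × {p45, p47} = {(δ,p45), (δ,p47)}
  {δ} × {p45, p46, p47} = {(δ,p45), (δ,p46), (δ,p47)}
  {γ, δ} × {p45, p46} = {(γ,p45), (γ,p46), (δ,p45), (δ,p46)}
  {γ, δ} × {p45, p47} = {(γ,p45), (γ,p47), (δ,p45), (δ,p47)}
  {γ, δ} × {p45, p46, p47} = {(γ,p45), (γ,p46), (γ,p47), (δ,p45), (δ,p46), (δ,p47)}
These 11 distinct sets form the basis B.
Close under arbitrary unions to get τ_{X×Y}; counting gives |τ_{X×Y}| = 18.


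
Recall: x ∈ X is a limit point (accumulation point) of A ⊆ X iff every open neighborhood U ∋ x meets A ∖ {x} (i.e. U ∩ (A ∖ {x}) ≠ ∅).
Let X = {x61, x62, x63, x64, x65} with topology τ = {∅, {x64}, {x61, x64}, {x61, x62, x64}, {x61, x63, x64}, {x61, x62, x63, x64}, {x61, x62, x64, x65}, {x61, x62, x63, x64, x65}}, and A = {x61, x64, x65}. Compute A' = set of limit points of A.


A' = {x61, x62, x63, x65}

For each x ∈ X, list the open sets U ∈ τ with x ∈ U, then check whether U ∩ (A ∖ {x}) ≠ ∅ for every such U.
  x = x61: opens ∋ x are {x61, x64}, {x61, x62, x64}, {x61, x63, x64}, {x61, x62, x63, x64}, {x61, x62, x64, x65}, {x61, x62, x63, x64, x65}; each meets A ∖ {x61}, so x IS a limit point.
  x = x62: opens ∋ x are {x61, x62, x64}, {x61, x62, x63, x64}, {x61, x62, x64, x65}, {x61, x62, x63, x64, x65}; each meets A ∖ {x62}, so x IS a limit point.
  x = x63: opens ∋ x are {x61, x63, x64}, {x61, x62, x63, x64}, {x61, x62, x63, x64, x65}; each meets A ∖ {x63}, so x IS a limit point.
  x = x64: open {x64} ∋ x has {x64} ∩ (A ∖ {x64}) = ∅, so x is NOT a limit point.
  x = x65: opens ∋ x are {x61, x62, x64, x65}, {x61, x62, x63, x64, x65}; each meets A ∖ {x65}, so x IS a limit point.
Collecting: A' = {x61, x62, x63, x65}.


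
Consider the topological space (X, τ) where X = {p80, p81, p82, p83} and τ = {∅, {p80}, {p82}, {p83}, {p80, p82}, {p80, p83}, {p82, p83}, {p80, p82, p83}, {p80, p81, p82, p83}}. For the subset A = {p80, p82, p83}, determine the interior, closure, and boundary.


int(A) = {p80, p82, p83}, cl(A) = {p80, p81, p82, p83}, ∂A = {p81}.

Closed sets in (X, τ) are complements of opens:
  closed(X, τ) = {∅, {p81}, {p80, p81}, {p81, p82}, {p81, p83}, {p80, p81, p82}, {p80, p81, p83}, {p81, p82, p83}, {p80, p81, p82, p83}}.
int(A) = ⋃ {U ∈ τ : U ⊆ A}. Opens contained in A: ∅, {p80}, {p82}, {p83}, {p80, p82}, {p80, p83}, {p82, p83}, {p80, p82, p83}.
Taking the union of these: int(A) = {p80, p82, p83}.
cl(A) = ⋂ {C closed : A ⊆ C}. Closed sets containing A: {p80, p81, p82, p83}.
Intersecting these: cl(A) = {p80, p81, p82, p83}.
∂A = cl(A) ∖ int(A) = {p80, p81, p82, p83} ∖ {p80, p82, p83} = {p81}.


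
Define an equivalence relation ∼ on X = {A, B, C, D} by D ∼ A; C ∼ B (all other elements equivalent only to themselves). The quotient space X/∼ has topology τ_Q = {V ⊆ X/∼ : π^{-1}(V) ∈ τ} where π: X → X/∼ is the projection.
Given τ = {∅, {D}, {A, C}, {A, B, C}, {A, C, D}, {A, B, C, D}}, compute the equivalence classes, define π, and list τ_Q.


X/∼ = {[A=D], [B=C]}; |τ_Q| = 2.

Equivalence classes: [A=D], [B=C].
Quotient map π: X → X/∼ sends A ↦ [A=D], B ↦ [B=C], C ↦ [B=C], D ↦ [A=D].
For each subset V ⊆ X/∼, compute π^{-1}(V) ⊆ X and check whether π^{-1}(V) ∈ τ. V is open in τ_Q iff π^{-1}(V) ∈ τ.
  V = {}: π^{-1}(V) = ∅ ∈ τ ✓.
  V = {[A=D]}: π^{-1}(V) = {A, D} ∉ τ ✗.
  V = {[B=C]}: π^{-1}(V) = {B, C} ∉ τ ✗.
  V = {[A=D], [B=C]}: π^{-1}(V) = {A, B, C, D} ∈ τ ✓.
Open sets in the quotient: τ_Q = {{}, {[A=D], [B=C]}} (2 elements).


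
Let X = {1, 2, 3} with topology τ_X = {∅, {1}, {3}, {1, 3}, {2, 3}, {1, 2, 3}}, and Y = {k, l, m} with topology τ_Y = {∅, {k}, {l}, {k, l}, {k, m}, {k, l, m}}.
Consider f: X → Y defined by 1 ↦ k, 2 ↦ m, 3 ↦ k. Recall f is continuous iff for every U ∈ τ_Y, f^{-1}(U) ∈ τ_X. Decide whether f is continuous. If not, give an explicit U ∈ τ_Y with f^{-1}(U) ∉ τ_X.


f IS continuous.

Compute f^{-1}(U) for each U ∈ τ_Y:
  U = ∅: f^{-1}(U) = ∅ ∈ τ_X ✓.
  U = {k}: f^{-1}(U) = {1, 3} ∈ τ_X ✓.
  U = {l}: f^{-1}(U) = ∅ ∈ τ_X ✓.
  U = {k, l}: f^{-1}(U) = {1, 3} ∈ τ_X ✓.
  U = {k, m}: f^{-1}(U) = {1, 2, 3} ∈ τ_X ✓.
  U = {k, l, m}: f^{-1}(U) = {1, 2, 3} ∈ τ_X ✓.
Every preimage lies in τ_X, so f IS continuous.


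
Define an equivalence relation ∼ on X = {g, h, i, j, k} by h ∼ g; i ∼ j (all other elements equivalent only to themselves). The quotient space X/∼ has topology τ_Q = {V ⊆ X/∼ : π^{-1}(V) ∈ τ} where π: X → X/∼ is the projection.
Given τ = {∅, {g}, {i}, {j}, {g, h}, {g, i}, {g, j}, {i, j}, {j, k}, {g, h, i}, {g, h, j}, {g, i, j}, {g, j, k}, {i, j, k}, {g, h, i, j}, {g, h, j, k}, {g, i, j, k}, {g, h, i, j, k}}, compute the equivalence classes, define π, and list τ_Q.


X/∼ = {[g=h], [i=j], [k]}; |τ_Q| = 6.

Equivalence classes: [g=h], [i=j], [k].
Quotient map π: X → X/∼ sends g ↦ [g=h], h ↦ [g=h], i ↦ [i=j], j ↦ [i=j], k ↦ [k].
For each subset V ⊆ X/∼, compute π^{-1}(V) ⊆ X and check whether π^{-1}(V) ∈ τ. V is open in τ_Q iff π^{-1}(V) ∈ τ.
  V = {}: π^{-1}(V) = ∅ ∈ τ ✓.
  V = {[g=h]}: π^{-1}(V) = {g, h} ∈ τ ✓.
  V = {[i=j]}: π^{-1}(V) = {i, j} ∈ τ ✓.
  V = {[g=h], [i=j]}: π^{-1}(V) = {g, h, i, j} ∈ τ ✓.
  V = {[k]}: π^{-1}(V) = {k} ∉ τ ✗.
  V = {[g=h], [k]}: π^{-1}(V) = {g, h, k} ∉ τ ✗.
  V = {[i=j], [k]}: π^{-1}(V) = {i, j, k} ∈ τ ✓.
  V = {[g=h], [i=j], [k]}: π^{-1}(V) = {g, h, i, j, k} ∈ τ ✓.
Open sets in the quotient: τ_Q = {{}, {[g=h]}, {[i=j]}, {[g=h], [i=j]}, {[i=j], [k]}, {[g=h], [i=j], [k]}} (6 elements).


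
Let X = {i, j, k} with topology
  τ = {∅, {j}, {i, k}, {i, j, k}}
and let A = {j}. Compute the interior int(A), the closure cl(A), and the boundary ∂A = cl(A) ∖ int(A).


int(A) = {j}, cl(A) = {j}, ∂A = ∅.

Closed sets in (X, τ) are complements of opens:
  closed(X, τ) = {∅, {j}, {i, k}, {i, j, k}}.
int(A) = ⋃ {U ∈ τ : U ⊆ A}. Opens contained in A: ∅, {j}.
Taking the union of these: int(A) = {j}.
cl(A) = ⋂ {C closed : A ⊆ C}. Closed sets containing A: {j}, {i, j, k}.
Intersecting these: cl(A) = {j}.
∂A = cl(A) ∖ int(A) = {j} ∖ {j} = ∅.


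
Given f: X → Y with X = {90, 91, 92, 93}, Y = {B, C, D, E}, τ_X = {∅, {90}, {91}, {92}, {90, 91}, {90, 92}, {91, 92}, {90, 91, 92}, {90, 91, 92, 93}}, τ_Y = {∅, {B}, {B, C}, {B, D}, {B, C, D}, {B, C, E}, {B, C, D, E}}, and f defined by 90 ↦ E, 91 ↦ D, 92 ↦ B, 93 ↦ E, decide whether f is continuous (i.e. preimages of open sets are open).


f is NOT continuous.

Compute f^{-1}(U) for each U ∈ τ_Y:
  U = ∅: f^{-1}(U) = ∅ ∈ τ_X ✓.
  U = {B}: f^{-1}(U) = {92} ∈ τ_X ✓.
  U = {B, C}: f^{-1}(U) = {92} ∈ τ_X ✓.
  U = {B, D}: f^{-1}(U) = {91, 92} ∈ τ_X ✓.
  U = {B, C, D}: f^{-1}(U) = {91, 92} ∈ τ_X ✓.
  U = {B, C, E}: f^{-1}(U) = {90, 92, 93} ∉ τ_X ✗.
  U = {B, C, D, E}: f^{-1}(U) = {90, 91, 92, 93} ∈ τ_X ✓.
Found U = {B, C, E} with f^{-1}(U) = {90, 92, 93} not in τ_X. Therefore f is NOT continuous.


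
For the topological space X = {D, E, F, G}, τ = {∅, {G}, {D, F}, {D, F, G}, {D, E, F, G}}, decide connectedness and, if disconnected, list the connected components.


(X, τ) is connected.

Find clopen sets (U ∈ τ with X ∖ U ∈ τ):
  U = ∅, X ∖ U = {D, E, F, G} — both open, so U is clopen.
  U = {D, E, F, G}, X ∖ U = ∅ — both open, so U is clopen.
Only trivial clopens (∅ and X) exist, so (X, τ) is connected.
Compute connected components by grouping points that agree on all clopens:
  component: {D, E, F, G}


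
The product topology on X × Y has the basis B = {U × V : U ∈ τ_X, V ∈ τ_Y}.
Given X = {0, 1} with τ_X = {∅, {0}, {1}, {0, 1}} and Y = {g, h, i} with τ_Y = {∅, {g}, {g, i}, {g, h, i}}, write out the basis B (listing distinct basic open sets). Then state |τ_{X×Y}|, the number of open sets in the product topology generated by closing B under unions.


Basis B = {∅ × ∅, {0} × {g}, {1} × {g}, {0} × {g, i}, {0, 1} × {g}, {1} × {g, i}, {0} × {g, h, i}, {1} × {g, h, i}, {0, 1} × {g, i}, {0, 1} × {g, h, i}}; |τ_{X×Y}| = 16.

Enumerate products U × V with U ∈ τ_X, V ∈ τ_Y (deduplicated):
  ∅ × ∅ = {} (∅)
  {0} × {g} = {(0,g)}
  {1} × {g} = {(1,g)}
  {0} × {g, i} = {(0,g), (0,i)}
  {0, 1} × {g} = {(0,g), (1,g)}
  {1} × {g, i} = {(1,g), (1,i)}
  {0} × {g, h, i} = {(0,g), (0,h), (0,i)}
  {1} × {g, h, i} = {(1,g), (1,h), (1,i)}
  {0, 1} × {g, i} = {(0,g), (0,i), (1,g), (1,i)}
  {0, 1} × {g, h, i} = {(0,g), (0,h), (0,i), (1,g), (1,h), (1,i)}
These 10 distinct sets form the basis B.
Close under arbitrary unions to get τ_{X×Y}; counting gives |τ_{X×Y}| = 16.


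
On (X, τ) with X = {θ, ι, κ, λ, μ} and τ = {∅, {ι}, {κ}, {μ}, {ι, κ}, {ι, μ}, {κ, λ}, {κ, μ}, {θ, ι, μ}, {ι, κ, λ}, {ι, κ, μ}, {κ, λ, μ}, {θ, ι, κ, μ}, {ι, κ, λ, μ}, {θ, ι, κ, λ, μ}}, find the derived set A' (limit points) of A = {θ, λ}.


A' = ∅

For each x ∈ X, list the open sets U ∈ τ with x ∈ U, then check whether U ∩ (A ∖ {x}) ≠ ∅ for every such U.
  x = θ: open {θ, ι, μ} ∋ x has {θ, ι, μ} ∩ (A ∖ {θ}) = ∅, so x is NOT a limit point.
  x = ι: open {ι} ∋ x has {ι} ∩ (A ∖ {ι}) = ∅, so x is NOT a limit point.
  x = κ: open {κ} ∋ x has {κ} ∩ (A ∖ {κ}) = ∅, so x is NOT a limit point.
  x = λ: open {κ, λ} ∋ x has {κ, λ} ∩ (A ∖ {λ}) = ∅, so x is NOT a limit point.
  x = μ: open {μ} ∋ x has {μ} ∩ (A ∖ {μ}) = ∅, so x is NOT a limit point.
Collecting: A' = ∅.


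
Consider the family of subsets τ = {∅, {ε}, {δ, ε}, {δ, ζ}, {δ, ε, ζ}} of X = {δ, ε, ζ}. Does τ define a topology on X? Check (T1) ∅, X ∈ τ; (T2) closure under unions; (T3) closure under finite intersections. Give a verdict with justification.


τ is NOT a topology on X.

Axiom (T1): ∅ ∈ τ? Yes; X ∈ τ? Yes.
Axiom (T2/T3): check pairwise unions and intersections of members of τ.
Counterexample for (T3): {δ, ε} ∩ {δ, ζ} = {δ} ∉ τ. Therefore τ is NOT a topology.


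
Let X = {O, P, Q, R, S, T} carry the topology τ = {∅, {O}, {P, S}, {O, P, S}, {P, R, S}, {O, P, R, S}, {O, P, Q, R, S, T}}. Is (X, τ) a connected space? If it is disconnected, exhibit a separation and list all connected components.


(X, τ) is connected.

Find clopen sets (U ∈ τ with X ∖ U ∈ τ):
  U = ∅, X ∖ U = {O, P, Q, R, S, T} — both open, so U is clopen.
  U = {O, P, Q, R, S, T}, X ∖ U = ∅ — both open, so U is clopen.
Only trivial clopens (∅ and X) exist, so (X, τ) is connected.
Compute connected components by grouping points that agree on all clopens:
  component: {O, P, Q, R, S, T}


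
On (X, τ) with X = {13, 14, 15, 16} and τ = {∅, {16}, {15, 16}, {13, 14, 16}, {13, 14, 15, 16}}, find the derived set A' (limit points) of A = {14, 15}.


A' = {13}

For each x ∈ X, list the open sets U ∈ τ with x ∈ U, then check whether U ∩ (A ∖ {x}) ≠ ∅ for every such U.
  x = 13: opens ∋ x are {13, 14, 16}, {13, 14, 15, 16}; each meets A ∖ {13}, so x IS a limit point.
  x = 14: open {13, 14, 16} ∋ x has {13, 14, 16} ∩ (A ∖ {14}) = ∅, so x is NOT a limit point.
  x = 15: open {15, 16} ∋ x has {15, 16} ∩ (A ∖ {15}) = ∅, so x is NOT a limit point.
  x = 16: open {16} ∋ x has {16} ∩ (A ∖ {16}) = ∅, so x is NOT a limit point.
Collecting: A' = {13}.


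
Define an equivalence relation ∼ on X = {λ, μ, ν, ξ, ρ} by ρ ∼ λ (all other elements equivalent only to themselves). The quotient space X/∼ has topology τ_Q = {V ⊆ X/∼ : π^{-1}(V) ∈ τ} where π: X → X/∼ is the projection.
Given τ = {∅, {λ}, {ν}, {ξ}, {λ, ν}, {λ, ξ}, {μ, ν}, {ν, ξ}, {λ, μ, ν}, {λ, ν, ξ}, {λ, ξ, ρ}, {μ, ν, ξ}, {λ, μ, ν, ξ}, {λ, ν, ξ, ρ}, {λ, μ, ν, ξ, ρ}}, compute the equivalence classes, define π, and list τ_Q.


X/∼ = {[λ=ρ], [μ], [ν], [ξ]}; |τ_Q| = 9.

Equivalence classes: [λ=ρ], [μ], [ν], [ξ].
Quotient map π: X → X/∼ sends λ ↦ [λ=ρ], μ ↦ [μ], ν ↦ [ν], ξ ↦ [ξ], ρ ↦ [λ=ρ].
For each subset V ⊆ X/∼, compute π^{-1}(V) ⊆ X and check whether π^{-1}(V) ∈ τ. V is open in τ_Q iff π^{-1}(V) ∈ τ.
  V = {}: π^{-1}(V) = ∅ ∈ τ ✓.
  V = {[λ=ρ]}: π^{-1}(V) = {λ, ρ} ∉ τ ✗.
  V = {[μ]}: π^{-1}(V) = {μ} ∉ τ ✗.
  V = {[λ=ρ], [μ]}: π^{-1}(V) = {λ, μ, ρ} ∉ τ ✗.
  V = {[ν]}: π^{-1}(V) = {ν} ∈ τ ✓.
  V = {[λ=ρ], [ν]}: π^{-1}(V) = {λ, ν, ρ} ∉ τ ✗.
  V = {[μ], [ν]}: π^{-1}(V) = {μ, ν} ∈ τ ✓.
  V = {[λ=ρ], [μ], [ν]}: π^{-1}(V) = {λ, μ, ν, ρ} ∉ τ ✗.
  V = {[ξ]}: π^{-1}(V) = {ξ} ∈ τ ✓.
  V = {[λ=ρ], [ξ]}: π^{-1}(V) = {λ, ξ, ρ} ∈ τ ✓.
  V = {[μ], [ξ]}: π^{-1}(V) = {μ, ξ} ∉ τ ✗.
  V = {[λ=ρ], [μ], [ξ]}: π^{-1}(V) = {λ, μ, ξ, ρ} ∉ τ ✗.
  V = {[ν], [ξ]}: π^{-1}(V) = {ν, ξ} ∈ τ ✓.
  V = {[λ=ρ], [ν], [ξ]}: π^{-1}(V) = {λ, ν, ξ, ρ} ∈ τ ✓.
  V = {[μ], [ν], [ξ]}: π^{-1}(V) = {μ, ν, ξ} ∈ τ ✓.
  V = {[λ=ρ], [μ], [ν], [ξ]}: π^{-1}(V) = {λ, μ, ν, ξ, ρ} ∈ τ ✓.
Open sets in the quotient: τ_Q = {{}, {[ν]}, {[μ], [ν]}, {[ξ]}, {[λ=ρ], [ξ]}, {[ν], [ξ]}, {[λ=ρ], [ν], [ξ]}, {[μ], [ν], [ξ]}, {[λ=ρ], [μ], [ν], [ξ]}} (9 elements).


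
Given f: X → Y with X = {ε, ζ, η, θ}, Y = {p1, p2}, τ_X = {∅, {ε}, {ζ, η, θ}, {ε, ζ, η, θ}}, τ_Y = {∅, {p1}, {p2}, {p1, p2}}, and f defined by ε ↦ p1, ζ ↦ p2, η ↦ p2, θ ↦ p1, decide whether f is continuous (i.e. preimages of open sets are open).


f is NOT continuous.

Compute f^{-1}(U) for each U ∈ τ_Y:
  U = ∅: f^{-1}(U) = ∅ ∈ τ_X ✓.
  U = {p1}: f^{-1}(U) = {ε, θ} ∉ τ_X ✗.
  U = {p2}: f^{-1}(U) = {ζ, η} ∉ τ_X ✗.
  U = {p1, p2}: f^{-1}(U) = {ε, ζ, η, θ} ∈ τ_X ✓.
Found U = {p1} with f^{-1}(U) = {ε, θ} not in τ_X. Therefore f is NOT continuous.


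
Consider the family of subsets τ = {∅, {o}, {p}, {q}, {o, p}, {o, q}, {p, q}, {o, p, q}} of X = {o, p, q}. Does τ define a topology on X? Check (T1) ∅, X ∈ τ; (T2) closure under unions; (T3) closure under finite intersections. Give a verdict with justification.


τ IS a topology on X.

Axiom (T1): ∅ ∈ τ? Yes; X ∈ τ? Yes.
Axiom (T2/T3): check pairwise unions and intersections of members of τ.
All pairwise intersections and unions checked — each lies in τ. Therefore τ satisfies (T1), (T2), (T3): it IS a topology on X.


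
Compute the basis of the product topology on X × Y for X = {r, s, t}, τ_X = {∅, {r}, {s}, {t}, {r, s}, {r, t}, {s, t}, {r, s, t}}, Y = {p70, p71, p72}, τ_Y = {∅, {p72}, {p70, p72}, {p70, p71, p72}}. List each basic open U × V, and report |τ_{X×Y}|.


Basis B = {∅ × ∅, {r} × {p72}, {s} × {p72}, {t} × {p72}, {r} × {p70, p72}, {r, s} × {p72}, {r, t} × {p72}, {s} × {p70, p72}, {s, t} × {p72}, {t} × {p70, p72}, {r} × {p70, p71, p72}, {r, s, t} × {p72}, {s} × {p70, p71, p72}, {t} × {p70, p71, p72}, {r, s} × {p70, p72}, {r, t} × {p70, p72}, {s, t} × {p70, p72}, {r, s} × {p70, p71, p72}, {r, t} × {p70, p71, p72}, {r, s, t} × {p70, p72}, {s, t} × {p70, p71, p72}, {r, s, t} × {p70, p71, p72}}; |τ_{X×Y}| = 64.

Enumerate products U × V with U ∈ τ_X, V ∈ τ_Y (deduplicated):
  ∅ × ∅ = {} (∅)
  {r} × {p72} = {(r,p72)}
  {s} × {p72} = {(s,p72)}
  {t} × {p72} = {(t,p72)}
  {r} × {p70, p72} = {(r,p70), (r,p72)}
  {r, s} × {p72} = {(r,p72), (s,p72)}
  {r, t} × {p72} = {(r,p72), (t,p72)}
  {s} × {p70, p72} = {(s,p70), (s,p72)}
  {s, t} × {p72} = {(s,p72), (t,p72)}
  {t} × {p70, p72} = {(t,p70), (t,p72)}
  {r} × {p70, p71, p72} = {(r,p70), (r,p71), (r,p72)}
  {r, s, t} × {p72} = {(r,p72), (s,p72), (t,p72)}
  {s} × {p70, p71, p72} = {(s,p70), (s,p71), (s,p72)}
  {t} × {p70, p71, p72} = {(t,p70), (t,p71), (t,p72)}
  {r, s} × {p70, p72} = {(r,p70), (r,p72), (s,p70), (s,p72)}
  {r, t} × {p70, p72} = {(r,p70), (r,p72), (t,p70), (t,p72)}
  {s, t} × {p70, p72} = {(s,p70), (s,p72), (t,p70), (t,p72)}
  {r, s} × {p70, p71, p72} = {(r,p70), (r,p71), (r,p72), (s,p70), (s,p71), (s,p72)}
  {r, t} × {p70, p71, p72} = {(r,p70), (r,p71), (r,p72), (t,p70), (t,p71), (t,p72)}
  {r, s, t} × {p70, p72} = {(r,p70), (r,p72), (s,p70), (s,p72), (t,p70), (t,p72)}
  {s, t} × {p70, p71, p72} = {(s,p70), (s,p71), (s,p72), (t,p70), (t,p71), (t,p72)}
  {r, s, t} × {p70, p71, p72} = {(r,p70), (r,p71), (r,p72), (s,p70), (s,p71), (s,p72), (t,p70), (t,p71), (t,p72)}
These 22 distinct sets form the basis B.
Close under arbitrary unions to get τ_{X×Y}; counting gives |τ_{X×Y}| = 64.


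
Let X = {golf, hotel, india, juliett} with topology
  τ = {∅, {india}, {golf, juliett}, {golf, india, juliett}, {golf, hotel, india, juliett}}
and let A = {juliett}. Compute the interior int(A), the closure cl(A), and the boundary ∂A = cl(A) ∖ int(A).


int(A) = ∅, cl(A) = {golf, hotel, juliett}, ∂A = {golf, hotel, juliett}.

Closed sets in (X, τ) are complements of opens:
  closed(X, τ) = {∅, {hotel}, {hotel, india}, {golf, hotel, juliett}, {golf, hotel, india, juliett}}.
int(A) = ⋃ {U ∈ τ : U ⊆ A}. Opens contained in A: ∅.
Taking the union of these: int(A) = ∅.
cl(A) = ⋂ {C closed : A ⊆ C}. Closed sets containing A: {golf, hotel, juliett}, {golf, hotel, india, juliett}.
Intersecting these: cl(A) = {golf, hotel, juliett}.
∂A = cl(A) ∖ int(A) = {golf, hotel, juliett} ∖ ∅ = {golf, hotel, juliett}.


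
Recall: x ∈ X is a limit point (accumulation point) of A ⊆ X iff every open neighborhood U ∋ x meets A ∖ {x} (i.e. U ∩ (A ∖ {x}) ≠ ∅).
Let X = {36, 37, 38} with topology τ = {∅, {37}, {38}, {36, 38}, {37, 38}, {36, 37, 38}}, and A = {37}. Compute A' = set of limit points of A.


A' = ∅

For each x ∈ X, list the open sets U ∈ τ with x ∈ U, then check whether U ∩ (A ∖ {x}) ≠ ∅ for every such U.
  x = 36: open {36, 38} ∋ x has {36, 38} ∩ (A ∖ {36}) = ∅, so x is NOT a limit point.
  x = 37: open {37} ∋ x has {37} ∩ (A ∖ {37}) = ∅, so x is NOT a limit point.
  x = 38: open {38} ∋ x has {38} ∩ (A ∖ {38}) = ∅, so x is NOT a limit point.
Collecting: A' = ∅.


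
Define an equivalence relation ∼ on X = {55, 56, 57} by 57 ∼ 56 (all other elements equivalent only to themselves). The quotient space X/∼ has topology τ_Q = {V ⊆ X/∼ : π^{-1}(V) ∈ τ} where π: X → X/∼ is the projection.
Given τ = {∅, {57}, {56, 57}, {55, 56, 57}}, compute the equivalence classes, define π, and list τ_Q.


X/∼ = {[55], [56=57]}; |τ_Q| = 3.

Equivalence classes: [55], [56=57].
Quotient map π: X → X/∼ sends 55 ↦ [55], 56 ↦ [56=57], 57 ↦ [56=57].
For each subset V ⊆ X/∼, compute π^{-1}(V) ⊆ X and check whether π^{-1}(V) ∈ τ. V is open in τ_Q iff π^{-1}(V) ∈ τ.
  V = {}: π^{-1}(V) = ∅ ∈ τ ✓.
  V = {[55]}: π^{-1}(V) = {55} ∉ τ ✗.
  V = {[56=57]}: π^{-1}(V) = {56, 57} ∈ τ ✓.
  V = {[55], [56=57]}: π^{-1}(V) = {55, 56, 57} ∈ τ ✓.
Open sets in the quotient: τ_Q = {{}, {[56=57]}, {[55], [56=57]}} (3 elements).


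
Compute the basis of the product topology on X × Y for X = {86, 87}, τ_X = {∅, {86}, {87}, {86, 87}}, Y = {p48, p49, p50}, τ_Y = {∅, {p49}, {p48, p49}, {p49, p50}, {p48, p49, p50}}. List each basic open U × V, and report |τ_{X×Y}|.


Basis B = {∅ × ∅, {86} × {p49}, {87} × {p49}, {86} × {p48, p49}, {86} × {p49, p50}, {86, 87} × {p49}, {87} × {p48, p49}, {87} × {p49, p50}, {86} × {p48, p49, p50}, {87} × {p48, p49, p50}, {86, 87} × {p48, p49}, {86, 87} × {p49, p50}, {86, 87} × {p48, p49, p50}}; |τ_{X×Y}| = 25.

Enumerate products U × V with U ∈ τ_X, V ∈ τ_Y (deduplicated):
  ∅ × ∅ = {} (∅)
  {86} × {p49} = {(86,p49)}
  {87} × {p49} = {(87,p49)}
  {86} × {p48, p49} = {(86,p48), (86,p49)}
  {86} × {p49, p50} = {(86,p49), (86,p50)}
  {86, 87} × {p49} = {(86,p49), (87,p49)}
  {87} × {p48, p49} = {(87,p48), (87,p49)}
  {87} × {p49, p50} = {(87,p49), (87,p50)}
  {86} × {p48, p49, p50} = {(86,p48), (86,p49), (86,p50)}
  {87} × {p48, p49, p50} = {(87,p48), (87,p49), (87,p50)}
  {86, 87} × {p48, p49} = {(86,p48), (86,p49), (87,p48), (87,p49)}
  {86, 87} × {p49, p50} = {(86,p49), (86,p50), (87,p49), (87,p50)}
  {86, 87} × {p48, p49, p50} = {(86,p48), (86,p49), (86,p50), (87,p48), (87,p49), (87,p50)}
These 13 distinct sets form the basis B.
Close under arbitrary unions to get τ_{X×Y}; counting gives |τ_{X×Y}| = 25.


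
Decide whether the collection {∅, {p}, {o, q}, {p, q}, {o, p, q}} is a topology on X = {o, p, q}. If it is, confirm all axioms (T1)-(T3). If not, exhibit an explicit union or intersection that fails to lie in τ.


τ is NOT a topology on X.

Axiom (T1): ∅ ∈ τ? Yes; X ∈ τ? Yes.
Axiom (T2/T3): check pairwise unions and intersections of members of τ.
Counterexample for (T3): {o, q} ∩ {p, q} = {q} ∉ τ. Therefore τ is NOT a topology.


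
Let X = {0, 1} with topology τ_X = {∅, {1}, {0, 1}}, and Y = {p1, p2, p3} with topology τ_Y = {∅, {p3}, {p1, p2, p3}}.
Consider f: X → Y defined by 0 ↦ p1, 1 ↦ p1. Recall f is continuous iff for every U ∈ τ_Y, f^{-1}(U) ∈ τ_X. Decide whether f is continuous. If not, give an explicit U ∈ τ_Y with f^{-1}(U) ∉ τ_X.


f IS continuous.

Compute f^{-1}(U) for each U ∈ τ_Y:
  U = ∅: f^{-1}(U) = ∅ ∈ τ_X ✓.
  U = {p3}: f^{-1}(U) = ∅ ∈ τ_X ✓.
  U = {p1, p2, p3}: f^{-1}(U) = {0, 1} ∈ τ_X ✓.
Every preimage lies in τ_X, so f IS continuous.


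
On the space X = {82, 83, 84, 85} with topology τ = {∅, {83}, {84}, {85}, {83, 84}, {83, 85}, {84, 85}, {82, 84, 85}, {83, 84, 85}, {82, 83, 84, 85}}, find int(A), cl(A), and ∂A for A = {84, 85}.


int(A) = {84, 85}, cl(A) = {82, 84, 85}, ∂A = {82}.

Closed sets in (X, τ) are complements of opens:
  closed(X, τ) = {∅, {82}, {83}, {82, 83}, {82, 84}, {82, 85}, {82, 83, 84}, {82, 83, 85}, {82, 84, 85}, {82, 83, 84, 85}}.
int(A) = ⋃ {U ∈ τ : U ⊆ A}. Opens contained in A: ∅, {84}, {85}, {84, 85}.
Taking the union of these: int(A) = {84, 85}.
cl(A) = ⋂ {C closed : A ⊆ C}. Closed sets containing A: {82, 84, 85}, {82, 83, 84, 85}.
Intersecting these: cl(A) = {82, 84, 85}.
∂A = cl(A) ∖ int(A) = {82, 84, 85} ∖ {84, 85} = {82}.


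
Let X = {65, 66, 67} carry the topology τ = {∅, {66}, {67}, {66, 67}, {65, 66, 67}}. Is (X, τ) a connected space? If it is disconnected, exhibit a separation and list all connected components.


(X, τ) is connected.

Find clopen sets (U ∈ τ with X ∖ U ∈ τ):
  U = ∅, X ∖ U = {65, 66, 67} — both open, so U is clopen.
  U = {65, 66, 67}, X ∖ U = ∅ — both open, so U is clopen.
Only trivial clopens (∅ and X) exist, so (X, τ) is connected.
Compute connected components by grouping points that agree on all clopens:
  component: {65, 66, 67}


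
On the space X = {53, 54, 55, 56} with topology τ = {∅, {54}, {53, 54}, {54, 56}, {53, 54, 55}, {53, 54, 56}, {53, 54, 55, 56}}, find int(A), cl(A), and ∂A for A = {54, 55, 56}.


int(A) = {54, 56}, cl(A) = {53, 54, 55, 56}, ∂A = {53, 55}.

Closed sets in (X, τ) are complements of opens:
  closed(X, τ) = {∅, {55}, {56}, {53, 55}, {55, 56}, {53, 55, 56}, {53, 54, 55, 56}}.
int(A) = ⋃ {U ∈ τ : U ⊆ A}. Opens contained in A: ∅, {54}, {54, 56}.
Taking the union of these: int(A) = {54, 56}.
cl(A) = ⋂ {C closed : A ⊆ C}. Closed sets containing A: {53, 54, 55, 56}.
Intersecting these: cl(A) = {53, 54, 55, 56}.
∂A = cl(A) ∖ int(A) = {53, 54, 55, 56} ∖ {54, 56} = {53, 55}.


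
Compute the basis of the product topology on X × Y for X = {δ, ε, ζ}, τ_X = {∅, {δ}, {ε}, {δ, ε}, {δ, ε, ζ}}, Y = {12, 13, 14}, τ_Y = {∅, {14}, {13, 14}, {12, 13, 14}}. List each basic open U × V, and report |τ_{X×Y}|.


Basis B = {∅ × ∅, {δ} × {14}, {ε} × {14}, {δ} × {13, 14}, {δ, ε} × {14}, {ε} × {13, 14}, {δ} × {12, 13, 14}, {δ, ε, ζ} × {14}, {ε} × {12, 13, 14}, {δ, ε} × {13, 14}, {δ, ε} × {12, 13, 14}, {δ, ε, ζ} × {13, 14}, {δ, ε, ζ} × {12, 13, 14}}; |τ_{X×Y}| = 30.

Enumerate products U × V with U ∈ τ_X, V ∈ τ_Y (deduplicated):
  ∅ × ∅ = {} (∅)
  {δ} × {14} = {(δ,14)}
  {ε} × {14} = {(ε,14)}
  {δ} × {13, 14} = {(δ,13), (δ,14)}
  {δ, ε} × {14} = {(δ,14), (ε,14)}
  {ε} × {13, 14} = {(ε,13), (ε,14)}
  {δ} × {12, 13, 14} = {(δ,12), (δ,13), (δ,14)}
  {δ, ε, ζ} × {14} = {(δ,14), (ε,14), (ζ,14)}
  {ε} × {12, 13, 14} = {(ε,12), (ε,13), (ε,14)}
  {δ, ε} × {13, 14} = {(δ,13), (δ,14), (ε,13), (ε,14)}
  {δ, ε} × {12, 13, 14} = {(δ,12), (δ,13), (δ,14), (ε,12), (ε,13), (ε,14)}
  {δ, ε, ζ} × {13, 14} = {(δ,13), (δ,14), (ε,13), (ε,14), (ζ,13), (ζ,14)}
  {δ, ε, ζ} × {12, 13, 14} = {(δ,12), (δ,13), (δ,14), (ε,12), (ε,13), (ε,14), (ζ,12), (ζ,13), (ζ,14)}
These 13 distinct sets form the basis B.
Close under arbitrary unions to get τ_{X×Y}; counting gives |τ_{X×Y}| = 30.


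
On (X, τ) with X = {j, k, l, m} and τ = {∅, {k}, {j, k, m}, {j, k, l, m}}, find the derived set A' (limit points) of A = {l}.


A' = ∅

For each x ∈ X, list the open sets U ∈ τ with x ∈ U, then check whether U ∩ (A ∖ {x}) ≠ ∅ for every such U.
  x = j: open {j, k, m} ∋ x has {j, k, m} ∩ (A ∖ {j}) = ∅, so x is NOT a limit point.
  x = k: open {k} ∋ x has {k} ∩ (A ∖ {k}) = ∅, so x is NOT a limit point.
  x = l: open {j, k, l, m} ∋ x has {j, k, l, m} ∩ (A ∖ {l}) = ∅, so x is NOT a limit point.
  x = m: open {j, k, m} ∋ x has {j, k, m} ∩ (A ∖ {m}) = ∅, so x is NOT a limit point.
Collecting: A' = ∅.


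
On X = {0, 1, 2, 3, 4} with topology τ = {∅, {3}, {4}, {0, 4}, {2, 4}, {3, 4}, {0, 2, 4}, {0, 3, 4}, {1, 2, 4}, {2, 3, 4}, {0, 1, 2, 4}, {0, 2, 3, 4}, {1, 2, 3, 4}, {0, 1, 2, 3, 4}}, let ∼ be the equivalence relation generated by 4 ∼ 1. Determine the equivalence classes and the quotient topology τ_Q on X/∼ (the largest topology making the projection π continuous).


X/∼ = {[0], [1=4], [2], [3]}; |τ_Q| = 6.

Equivalence classes: [0], [1=4], [2], [3].
Quotient map π: X → X/∼ sends 0 ↦ [0], 1 ↦ [1=4], 2 ↦ [2], 3 ↦ [3], 4 ↦ [1=4].
For each subset V ⊆ X/∼, compute π^{-1}(V) ⊆ X and check whether π^{-1}(V) ∈ τ. V is open in τ_Q iff π^{-1}(V) ∈ τ.
  V = {}: π^{-1}(V) = ∅ ∈ τ ✓.
  V = {[0]}: π^{-1}(V) = {0} ∉ τ ✗.
  V = {[1=4]}: π^{-1}(V) = {1, 4} ∉ τ ✗.
  V = {[0], [1=4]}: π^{-1}(V) = {0, 1, 4} ∉ τ ✗.
  V = {[2]}: π^{-1}(V) = {2} ∉ τ ✗.
  V = {[0], [2]}: π^{-1}(V) = {0, 2} ∉ τ ✗.
  V = {[1=4], [2]}: π^{-1}(V) = {1, 2, 4} ∈ τ ✓.
  V = {[0], [1=4], [2]}: π^{-1}(V) = {0, 1, 2, 4} ∈ τ ✓.
  V = {[3]}: π^{-1}(V) = {3} ∈ τ ✓.
  V = {[0], [3]}: π^{-1}(V) = {0, 3} ∉ τ ✗.
  V = {[1=4], [3]}: π^{-1}(V) = {1, 3, 4} ∉ τ ✗.
  V = {[0], [1=4], [3]}: π^{-1}(V) = {0, 1, 3, 4} ∉ τ ✗.
  V = {[2], [3]}: π^{-1}(V) = {2, 3} ∉ τ ✗.
  V = {[0], [2], [3]}: π^{-1}(V) = {0, 2, 3} ∉ τ ✗.
  V = {[1=4], [2], [3]}: π^{-1}(V) = {1, 2, 3, 4} ∈ τ ✓.
  V = {[0], [1=4], [2], [3]}: π^{-1}(V) = {0, 1, 2, 3, 4} ∈ τ ✓.
Open sets in the quotient: τ_Q = {{}, {[1=4], [2]}, {[0], [1=4], [2]}, {[3]}, {[1=4], [2], [3]}, {[0], [1=4], [2], [3]}} (6 elements).
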